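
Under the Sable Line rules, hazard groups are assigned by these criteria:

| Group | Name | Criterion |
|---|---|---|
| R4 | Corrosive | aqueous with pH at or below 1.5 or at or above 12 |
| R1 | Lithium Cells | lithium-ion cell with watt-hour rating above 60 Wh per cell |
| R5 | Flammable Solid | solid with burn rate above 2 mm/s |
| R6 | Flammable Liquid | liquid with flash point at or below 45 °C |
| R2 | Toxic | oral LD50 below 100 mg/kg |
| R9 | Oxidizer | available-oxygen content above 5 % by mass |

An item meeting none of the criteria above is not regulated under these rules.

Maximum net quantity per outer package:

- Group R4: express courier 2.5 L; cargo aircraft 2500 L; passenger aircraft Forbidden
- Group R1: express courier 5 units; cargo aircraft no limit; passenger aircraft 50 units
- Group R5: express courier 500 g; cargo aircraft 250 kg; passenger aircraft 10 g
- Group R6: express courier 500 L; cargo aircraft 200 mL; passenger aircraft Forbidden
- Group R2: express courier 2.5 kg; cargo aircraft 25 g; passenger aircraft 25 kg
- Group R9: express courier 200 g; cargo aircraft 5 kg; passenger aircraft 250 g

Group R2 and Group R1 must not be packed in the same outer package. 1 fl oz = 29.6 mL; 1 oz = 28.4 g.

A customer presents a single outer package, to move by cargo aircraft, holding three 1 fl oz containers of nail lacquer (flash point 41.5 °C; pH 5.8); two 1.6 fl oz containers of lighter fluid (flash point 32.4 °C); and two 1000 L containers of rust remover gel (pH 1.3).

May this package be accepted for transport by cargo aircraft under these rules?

Yes

Flash point 41.5 °C meets the Group R6 criterion (Flammable Liquid), so the nail lacquer is Group R6.
Lighter fluid: flash point 32.4 °C ≤ 45 °C → Group R6 (Flammable Liquid).
With pH 1.3 (≤ 1.5), the rust remover gel falls in Group R4.
Group R6 net quantity: (three 1 fl oz containers = 88.8 mL) + (two 1.6 fl oz containers = 94.72 mL) = 183.52 mL.
183.52 mL is within the cargo aircraft limit of 200 mL for Group R6.
Group R4 quantity: two 1000 L containers = 2000 L.
2000 L ≤ 2500 L (cargo aircraft limit, Group R4) — within limit.
The segregation rule (Group R2 with Group R1) does not apply to Group R6 with Group R4.
Every hazard group is within its cargo aircraft limit and no segregation rule is violated.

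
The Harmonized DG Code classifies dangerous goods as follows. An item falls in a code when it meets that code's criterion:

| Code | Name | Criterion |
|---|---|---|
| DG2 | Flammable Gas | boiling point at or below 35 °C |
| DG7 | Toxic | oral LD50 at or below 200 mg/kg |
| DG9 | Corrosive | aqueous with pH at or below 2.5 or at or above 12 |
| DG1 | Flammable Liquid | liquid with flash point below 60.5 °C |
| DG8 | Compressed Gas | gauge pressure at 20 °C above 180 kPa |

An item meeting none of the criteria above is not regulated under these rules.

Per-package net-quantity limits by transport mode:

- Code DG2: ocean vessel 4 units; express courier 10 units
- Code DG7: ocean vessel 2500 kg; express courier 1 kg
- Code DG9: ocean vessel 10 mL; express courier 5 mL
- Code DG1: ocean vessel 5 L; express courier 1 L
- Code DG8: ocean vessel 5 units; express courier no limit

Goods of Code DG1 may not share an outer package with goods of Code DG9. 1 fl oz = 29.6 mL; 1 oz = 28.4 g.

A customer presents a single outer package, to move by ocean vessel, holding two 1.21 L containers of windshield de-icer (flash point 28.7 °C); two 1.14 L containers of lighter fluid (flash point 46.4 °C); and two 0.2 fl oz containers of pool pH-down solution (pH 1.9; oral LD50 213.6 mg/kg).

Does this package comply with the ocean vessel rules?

No

Windshield de-icer: flash point 28.7 °C < 60.5 °C → Code DG1 (Flammable Liquid).
Flash point 46.4 °C meets the Code DG1 criterion (Flammable Liquid), so the lighter fluid is Code DG1.
pH 1.9 meets the Code DG9 criterion (Corrosive), so the pool pH-down solution is Code DG9.
Total Code DG1: (two 1.21 L containers = 2.42 L) + (two 1.14 L containers = 2.28 L) = 4.7 L.
4.7 L is within the ocean vessel limit of 5 L for Code DG1.
Code DG9 quantity: two 0.2 fl oz containers = 11.84 mL.
11.84 mL exceeds the ocean vessel limit of 10 mL for Code DG9.
Code DG1 and Code DG9 may not share an outer package.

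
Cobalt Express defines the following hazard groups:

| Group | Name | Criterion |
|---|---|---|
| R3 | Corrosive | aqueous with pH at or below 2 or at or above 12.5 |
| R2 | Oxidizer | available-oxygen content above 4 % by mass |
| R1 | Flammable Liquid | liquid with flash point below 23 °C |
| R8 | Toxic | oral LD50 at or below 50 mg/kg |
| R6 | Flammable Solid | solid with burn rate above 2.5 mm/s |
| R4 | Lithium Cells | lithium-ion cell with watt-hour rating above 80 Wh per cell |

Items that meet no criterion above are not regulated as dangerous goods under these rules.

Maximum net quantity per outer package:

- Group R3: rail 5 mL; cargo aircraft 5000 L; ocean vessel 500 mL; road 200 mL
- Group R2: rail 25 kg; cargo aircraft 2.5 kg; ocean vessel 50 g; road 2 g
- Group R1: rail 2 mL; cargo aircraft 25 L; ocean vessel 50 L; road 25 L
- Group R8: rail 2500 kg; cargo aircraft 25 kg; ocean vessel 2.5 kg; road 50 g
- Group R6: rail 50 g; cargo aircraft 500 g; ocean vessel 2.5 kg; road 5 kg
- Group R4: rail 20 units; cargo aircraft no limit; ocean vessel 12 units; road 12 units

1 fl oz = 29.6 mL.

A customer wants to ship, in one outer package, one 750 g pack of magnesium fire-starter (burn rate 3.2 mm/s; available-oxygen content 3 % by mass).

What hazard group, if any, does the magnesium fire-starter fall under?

Group R6

The magnesium fire-starter has burn rate 3.2 mm/s, which is > 2.5 mm/s, so it is Group R6 (Flammable Solid).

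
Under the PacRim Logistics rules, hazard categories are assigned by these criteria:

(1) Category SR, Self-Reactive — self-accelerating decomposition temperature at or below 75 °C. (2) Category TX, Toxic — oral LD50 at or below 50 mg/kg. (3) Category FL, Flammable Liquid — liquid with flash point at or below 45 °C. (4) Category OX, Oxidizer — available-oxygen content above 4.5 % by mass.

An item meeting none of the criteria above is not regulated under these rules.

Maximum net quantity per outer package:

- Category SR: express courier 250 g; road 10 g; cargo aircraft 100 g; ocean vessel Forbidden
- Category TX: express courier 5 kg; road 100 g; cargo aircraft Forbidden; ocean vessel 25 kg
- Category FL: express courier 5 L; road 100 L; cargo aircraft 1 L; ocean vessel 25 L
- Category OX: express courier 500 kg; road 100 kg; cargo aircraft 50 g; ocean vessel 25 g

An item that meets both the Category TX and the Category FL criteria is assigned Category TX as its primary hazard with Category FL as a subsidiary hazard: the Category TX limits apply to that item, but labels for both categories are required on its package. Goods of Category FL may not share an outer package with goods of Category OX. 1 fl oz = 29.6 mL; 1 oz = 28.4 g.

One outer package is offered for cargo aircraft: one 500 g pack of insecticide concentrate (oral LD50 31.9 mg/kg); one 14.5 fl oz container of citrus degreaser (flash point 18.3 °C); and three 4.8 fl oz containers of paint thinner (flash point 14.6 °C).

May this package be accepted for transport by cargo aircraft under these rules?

With oral LD50 31.9 mg/kg (≤ 50 mg/kg), the insecticide concentrate falls in Category TX.
Citrus degreaser: flash point 18.3 °C ≤ 45 °C → Category FL (Flammable Liquid).
Flash point 14.6 °C meets the Category FL criterion (Flammable Liquid), so the paint thinner is Category FL.
Category FL net quantity: (one 14.5 fl oz container = 429.2 mL) + (three 4.8 fl oz containers = 426.24 mL) = 855.44 mL.
855.44 mL ≤ 1 L (cargo aircraft limit, Category FL) — within limit.
Category TX quantity: 500 g.
By cargo aircraft, Category TX is Forbidden regardless of quantity.
The segregation rule (Category FL with Category OX) does not apply to Category FL with Category TX.

No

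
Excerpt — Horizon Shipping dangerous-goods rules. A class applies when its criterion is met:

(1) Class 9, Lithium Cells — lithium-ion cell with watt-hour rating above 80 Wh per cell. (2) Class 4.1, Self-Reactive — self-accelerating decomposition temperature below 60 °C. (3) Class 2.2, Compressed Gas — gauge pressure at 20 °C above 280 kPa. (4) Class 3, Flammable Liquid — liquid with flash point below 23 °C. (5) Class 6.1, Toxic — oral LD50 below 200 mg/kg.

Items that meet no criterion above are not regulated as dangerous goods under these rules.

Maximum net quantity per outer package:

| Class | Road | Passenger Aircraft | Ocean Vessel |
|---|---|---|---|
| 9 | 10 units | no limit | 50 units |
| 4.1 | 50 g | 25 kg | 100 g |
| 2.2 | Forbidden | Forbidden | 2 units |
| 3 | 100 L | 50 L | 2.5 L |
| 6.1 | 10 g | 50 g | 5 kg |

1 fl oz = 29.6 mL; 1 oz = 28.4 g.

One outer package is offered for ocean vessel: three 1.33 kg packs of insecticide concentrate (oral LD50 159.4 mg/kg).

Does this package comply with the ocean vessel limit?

Yes

Insecticide concentrate: oral LD50 159.4 mg/kg < 200 mg/kg → Class 6.1 (Toxic).
Class 6.1 quantity: three 1.33 kg packs = 3.99 kg.
3.99 kg ≤ 5 kg (ocean vessel limit, Class 6.1) — within limit.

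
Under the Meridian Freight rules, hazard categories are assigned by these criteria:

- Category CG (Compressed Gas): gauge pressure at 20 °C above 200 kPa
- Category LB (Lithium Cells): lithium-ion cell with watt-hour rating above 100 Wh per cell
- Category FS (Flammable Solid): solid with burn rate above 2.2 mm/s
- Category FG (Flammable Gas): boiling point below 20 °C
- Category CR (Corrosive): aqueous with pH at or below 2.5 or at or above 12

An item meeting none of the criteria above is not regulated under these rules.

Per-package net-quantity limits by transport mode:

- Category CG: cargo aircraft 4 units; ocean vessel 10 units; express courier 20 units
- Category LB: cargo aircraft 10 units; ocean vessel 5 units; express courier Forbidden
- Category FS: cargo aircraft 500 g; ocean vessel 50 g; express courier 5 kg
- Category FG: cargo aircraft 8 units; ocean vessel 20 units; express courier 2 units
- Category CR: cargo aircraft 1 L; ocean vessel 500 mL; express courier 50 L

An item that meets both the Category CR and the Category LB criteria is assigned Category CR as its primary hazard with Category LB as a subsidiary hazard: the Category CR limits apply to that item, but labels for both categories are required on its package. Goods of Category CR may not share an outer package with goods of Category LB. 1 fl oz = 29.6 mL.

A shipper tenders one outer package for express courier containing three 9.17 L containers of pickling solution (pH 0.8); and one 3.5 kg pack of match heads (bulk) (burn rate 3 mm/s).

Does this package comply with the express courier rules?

pH 0.8 meets the Category CR criterion (Corrosive), so the pickling solution is Category CR.
With burn rate 3 mm/s (> 2.2 mm/s), the match heads (bulk) fall in Category FS.
Category CR quantity: three 9.17 L containers = 27.51 L.
That is within the Category CR express courier limit of 50 L.
Category FS quantity: 3.5 kg.
That is within the Category FS express courier limit of 5 kg.
The segregation rule (Category CR with Category LB) does not apply to Category CR with Category FS.
Every hazard category is within its express courier limit and no segregation rule is violated.

Yes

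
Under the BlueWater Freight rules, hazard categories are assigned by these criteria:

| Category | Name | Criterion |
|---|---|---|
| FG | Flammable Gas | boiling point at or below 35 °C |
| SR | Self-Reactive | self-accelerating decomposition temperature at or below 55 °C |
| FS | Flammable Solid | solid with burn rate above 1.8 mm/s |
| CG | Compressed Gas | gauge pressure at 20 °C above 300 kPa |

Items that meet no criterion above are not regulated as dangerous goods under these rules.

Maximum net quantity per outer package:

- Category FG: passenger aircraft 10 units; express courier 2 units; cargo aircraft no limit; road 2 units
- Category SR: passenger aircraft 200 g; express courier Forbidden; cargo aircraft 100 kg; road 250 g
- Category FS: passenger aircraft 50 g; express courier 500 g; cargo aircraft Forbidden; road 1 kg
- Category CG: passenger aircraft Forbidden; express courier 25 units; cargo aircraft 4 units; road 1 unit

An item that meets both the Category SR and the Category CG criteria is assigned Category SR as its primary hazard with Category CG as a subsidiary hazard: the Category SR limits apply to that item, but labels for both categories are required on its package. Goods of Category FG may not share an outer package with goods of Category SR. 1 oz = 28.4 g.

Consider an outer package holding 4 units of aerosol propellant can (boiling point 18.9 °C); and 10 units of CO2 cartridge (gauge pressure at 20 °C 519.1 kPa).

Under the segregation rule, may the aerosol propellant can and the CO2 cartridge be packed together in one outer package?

Aerosol propellant can: boiling point 18.9 °C ≤ 35 °C → Category FG (Flammable Gas).
The CO2 cartridge has gauge pressure at 20 °C 519.1 kPa, which is > 300 kPa, so it is Category CG (Compressed Gas).
No segregation rule bars Category FG with Category CG.

Yes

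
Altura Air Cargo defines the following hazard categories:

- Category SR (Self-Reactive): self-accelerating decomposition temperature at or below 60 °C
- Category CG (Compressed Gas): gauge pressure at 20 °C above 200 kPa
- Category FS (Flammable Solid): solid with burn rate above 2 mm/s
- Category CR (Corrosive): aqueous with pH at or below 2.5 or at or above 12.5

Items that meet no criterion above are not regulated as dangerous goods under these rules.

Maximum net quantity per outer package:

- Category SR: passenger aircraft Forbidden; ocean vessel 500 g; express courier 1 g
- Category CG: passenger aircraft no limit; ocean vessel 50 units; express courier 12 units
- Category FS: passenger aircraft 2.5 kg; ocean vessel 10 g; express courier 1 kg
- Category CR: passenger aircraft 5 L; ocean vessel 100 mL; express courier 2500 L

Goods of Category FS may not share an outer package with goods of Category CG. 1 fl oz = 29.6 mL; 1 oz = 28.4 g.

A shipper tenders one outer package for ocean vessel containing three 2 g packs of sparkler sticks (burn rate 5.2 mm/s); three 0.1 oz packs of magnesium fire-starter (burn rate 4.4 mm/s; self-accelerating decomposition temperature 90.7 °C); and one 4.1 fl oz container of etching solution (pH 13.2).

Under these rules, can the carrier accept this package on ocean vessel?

No

With burn rate 5.2 mm/s (> 2 mm/s), the sparkler sticks fall in Category FS.
Magnesium fire-starter: burn rate 4.4 mm/s > 2 mm/s → Category FS (Flammable Solid).
The etching solution has pH 13.2, which is ≥ 12.5, so it is Category CR (Corrosive).
Total Category FS: (three 2 g packs = 6 g) + (three 0.1 oz packs = 8.52 g) = 14.52 g.
That exceeds the Category FS ocean vessel limit of 10 g.
Category CR quantity: one 4.1 fl oz container = 121.36 mL.
121.36 mL > 100 mL (ocean vessel limit, Category CR) — over the limit.
The segregation rule (Category FS with Category CG) does not apply to Category FS with Category CR.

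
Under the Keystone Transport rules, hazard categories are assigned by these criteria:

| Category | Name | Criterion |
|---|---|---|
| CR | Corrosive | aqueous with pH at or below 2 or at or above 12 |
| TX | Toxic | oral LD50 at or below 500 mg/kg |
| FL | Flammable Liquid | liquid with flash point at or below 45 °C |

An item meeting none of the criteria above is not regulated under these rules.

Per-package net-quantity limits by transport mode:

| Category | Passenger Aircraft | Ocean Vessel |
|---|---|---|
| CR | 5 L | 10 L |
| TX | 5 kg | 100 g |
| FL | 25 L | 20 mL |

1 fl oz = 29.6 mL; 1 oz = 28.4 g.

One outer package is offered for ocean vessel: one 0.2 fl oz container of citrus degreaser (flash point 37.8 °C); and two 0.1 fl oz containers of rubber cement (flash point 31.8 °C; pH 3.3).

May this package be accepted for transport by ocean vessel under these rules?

Yes

The citrus degreaser has flash point 37.8 °C, which is ≤ 45 °C, so it is Category FL (Flammable Liquid).
Flash point 31.8 °C meets the Category FL criterion (Flammable Liquid), so the rubber cement is Category FL.
Total Category FL: (one 0.2 fl oz container = 5.92 mL) + (two 0.1 fl oz containers = 5.92 mL) = 11.84 mL.
11.84 mL ≤ 20 mL (ocean vessel limit, Category FL) — within limit.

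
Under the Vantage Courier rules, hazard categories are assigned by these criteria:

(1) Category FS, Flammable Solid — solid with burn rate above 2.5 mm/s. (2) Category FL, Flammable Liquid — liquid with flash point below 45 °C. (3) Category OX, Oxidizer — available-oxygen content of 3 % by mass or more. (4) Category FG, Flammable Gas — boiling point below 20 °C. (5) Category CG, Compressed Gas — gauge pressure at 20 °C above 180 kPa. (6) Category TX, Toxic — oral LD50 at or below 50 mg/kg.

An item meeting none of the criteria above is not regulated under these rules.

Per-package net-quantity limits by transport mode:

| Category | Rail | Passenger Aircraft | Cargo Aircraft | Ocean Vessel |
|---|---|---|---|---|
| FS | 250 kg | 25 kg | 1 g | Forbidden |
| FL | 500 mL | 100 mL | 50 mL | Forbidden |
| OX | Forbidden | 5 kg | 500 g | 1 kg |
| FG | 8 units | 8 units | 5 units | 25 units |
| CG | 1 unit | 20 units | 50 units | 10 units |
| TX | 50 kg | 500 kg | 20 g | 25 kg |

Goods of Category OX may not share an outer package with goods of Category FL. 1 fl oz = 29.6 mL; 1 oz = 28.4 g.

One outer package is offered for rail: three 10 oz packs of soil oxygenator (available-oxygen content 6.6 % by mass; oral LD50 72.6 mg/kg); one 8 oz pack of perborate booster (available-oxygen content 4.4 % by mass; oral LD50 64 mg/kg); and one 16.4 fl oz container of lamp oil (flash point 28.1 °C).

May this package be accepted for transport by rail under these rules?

Soil oxygenator: available-oxygen content 6.6 % by mass ≥ 3 % by mass → Category OX (Oxidizer).
With available-oxygen content 4.4 % by mass (≥ 3 % by mass), the perborate booster falls in Category OX.
Flash point 28.1 °C meets the Category FL criterion (Flammable Liquid), so the lamp oil is Category FL.
Category OX net quantity: (three 10 oz packs = 852 g) + (one 8 oz pack = 227.2 g) = 1079.2 g.
By rail, Category OX is Forbidden regardless of quantity.
Category FL quantity: one 16.4 fl oz container = 485.44 mL.
That is within the Category FL rail limit of 500 mL.
Category OX and Category FL may not share an outer package.

No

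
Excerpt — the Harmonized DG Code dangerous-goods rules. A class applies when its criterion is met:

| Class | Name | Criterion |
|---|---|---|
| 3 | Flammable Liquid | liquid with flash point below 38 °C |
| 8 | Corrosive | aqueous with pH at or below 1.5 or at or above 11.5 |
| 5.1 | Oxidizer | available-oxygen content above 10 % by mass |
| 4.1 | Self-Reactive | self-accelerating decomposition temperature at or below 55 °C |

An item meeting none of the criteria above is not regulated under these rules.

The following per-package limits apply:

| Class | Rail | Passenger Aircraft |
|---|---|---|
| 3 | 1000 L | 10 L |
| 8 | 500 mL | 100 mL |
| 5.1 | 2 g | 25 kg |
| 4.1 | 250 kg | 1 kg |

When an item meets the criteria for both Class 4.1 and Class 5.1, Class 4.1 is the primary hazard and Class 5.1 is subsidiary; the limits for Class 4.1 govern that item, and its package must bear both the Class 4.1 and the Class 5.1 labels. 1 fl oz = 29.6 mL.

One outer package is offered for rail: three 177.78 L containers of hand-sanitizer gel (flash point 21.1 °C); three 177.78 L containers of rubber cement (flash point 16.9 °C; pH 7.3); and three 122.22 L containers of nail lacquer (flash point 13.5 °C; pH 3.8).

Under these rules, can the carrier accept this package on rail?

Hand-sanitizer gel: flash point 21.1 °C < 38 °C → Class 3 (Flammable Liquid).
Flash point 16.9 °C meets the Class 3 criterion (Flammable Liquid), so the rubber cement is Class 3.
With flash point 13.5 °C (< 38 °C), the nail lacquer falls in Class 3.
Total Class 3: (three 177.78 L containers = 533.34 L) + (three 177.78 L containers = 533.34 L) + (three 122.22 L containers = 366.66 L) = 1433.34 L.
1433.34 L > 1000 L (rail limit, Class 3) — over the limit.

No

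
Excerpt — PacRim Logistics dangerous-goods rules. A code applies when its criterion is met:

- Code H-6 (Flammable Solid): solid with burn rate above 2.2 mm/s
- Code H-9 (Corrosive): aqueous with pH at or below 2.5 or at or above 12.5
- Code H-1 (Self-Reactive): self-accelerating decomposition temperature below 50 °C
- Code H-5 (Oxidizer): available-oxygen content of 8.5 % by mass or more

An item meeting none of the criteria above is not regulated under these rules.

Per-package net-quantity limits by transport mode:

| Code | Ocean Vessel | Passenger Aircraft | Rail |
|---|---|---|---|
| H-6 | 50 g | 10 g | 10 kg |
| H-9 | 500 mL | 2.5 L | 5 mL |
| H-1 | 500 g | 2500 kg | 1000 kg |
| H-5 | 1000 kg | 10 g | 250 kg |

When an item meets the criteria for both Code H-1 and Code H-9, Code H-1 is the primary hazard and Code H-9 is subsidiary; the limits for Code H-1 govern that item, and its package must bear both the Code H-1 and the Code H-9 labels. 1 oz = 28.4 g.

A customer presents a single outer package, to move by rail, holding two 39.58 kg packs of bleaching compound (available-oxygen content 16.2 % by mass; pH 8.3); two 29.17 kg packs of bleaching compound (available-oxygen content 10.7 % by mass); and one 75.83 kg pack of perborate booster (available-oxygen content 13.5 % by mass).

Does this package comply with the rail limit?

Yes

Bleaching compound: available-oxygen content 16.2 % by mass ≥ 8.5 % by mass → Code H-5 (Oxidizer).
The bleaching compound has available-oxygen content 10.7 % by mass, which is ≥ 8.5 % by mass, so it is Code H-5 (Oxidizer).
Available-oxygen content 13.5 % by mass meets the Code H-5 criterion (Oxidizer), so the perborate booster is Code H-5.
Code H-5 net quantity: (two 39.58 kg packs = 79.16 kg) + (two 29.17 kg packs = 58.34 kg) + 75.83 kg = 213.33 kg.
That is within the Code H-5 rail limit of 250 kg.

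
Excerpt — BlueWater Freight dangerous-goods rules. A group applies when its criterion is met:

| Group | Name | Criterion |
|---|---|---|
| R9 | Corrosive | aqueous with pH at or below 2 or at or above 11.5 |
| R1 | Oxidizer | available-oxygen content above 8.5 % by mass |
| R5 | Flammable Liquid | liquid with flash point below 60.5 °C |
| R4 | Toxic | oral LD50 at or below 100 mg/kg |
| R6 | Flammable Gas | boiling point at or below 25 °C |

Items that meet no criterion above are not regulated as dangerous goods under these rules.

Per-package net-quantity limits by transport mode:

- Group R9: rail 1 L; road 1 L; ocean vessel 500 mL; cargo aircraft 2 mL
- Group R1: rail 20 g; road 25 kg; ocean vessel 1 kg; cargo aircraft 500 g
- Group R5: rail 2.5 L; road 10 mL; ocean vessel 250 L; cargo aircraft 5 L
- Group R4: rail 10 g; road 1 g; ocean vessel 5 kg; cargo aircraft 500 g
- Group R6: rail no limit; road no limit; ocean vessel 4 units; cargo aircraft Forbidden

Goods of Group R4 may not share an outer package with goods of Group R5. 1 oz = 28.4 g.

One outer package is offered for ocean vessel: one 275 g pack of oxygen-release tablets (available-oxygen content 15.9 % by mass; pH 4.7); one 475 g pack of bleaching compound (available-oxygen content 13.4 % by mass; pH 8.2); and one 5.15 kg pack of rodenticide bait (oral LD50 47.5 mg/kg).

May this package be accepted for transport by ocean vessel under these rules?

Available-oxygen content 15.9 % by mass meets the Group R1 criterion (Oxidizer), so the oxygen-release tablets are Group R1.
Available-oxygen content 13.4 % by mass meets the Group R1 criterion (Oxidizer), so the bleaching compound is Group R1.
Rodenticide bait: oral LD50 47.5 mg/kg ≤ 100 mg/kg → Group R4 (Toxic).
Total Group R1: 275 g + 475 g = 750 g.
That is within the Group R1 ocean vessel limit of 1 kg.
Group R4 quantity: 5.15 kg.
That exceeds the Group R4 ocean vessel limit of 5 kg.
The segregation rule (Group R4 with Group R5) does not apply to Group R1 with Group R4.

No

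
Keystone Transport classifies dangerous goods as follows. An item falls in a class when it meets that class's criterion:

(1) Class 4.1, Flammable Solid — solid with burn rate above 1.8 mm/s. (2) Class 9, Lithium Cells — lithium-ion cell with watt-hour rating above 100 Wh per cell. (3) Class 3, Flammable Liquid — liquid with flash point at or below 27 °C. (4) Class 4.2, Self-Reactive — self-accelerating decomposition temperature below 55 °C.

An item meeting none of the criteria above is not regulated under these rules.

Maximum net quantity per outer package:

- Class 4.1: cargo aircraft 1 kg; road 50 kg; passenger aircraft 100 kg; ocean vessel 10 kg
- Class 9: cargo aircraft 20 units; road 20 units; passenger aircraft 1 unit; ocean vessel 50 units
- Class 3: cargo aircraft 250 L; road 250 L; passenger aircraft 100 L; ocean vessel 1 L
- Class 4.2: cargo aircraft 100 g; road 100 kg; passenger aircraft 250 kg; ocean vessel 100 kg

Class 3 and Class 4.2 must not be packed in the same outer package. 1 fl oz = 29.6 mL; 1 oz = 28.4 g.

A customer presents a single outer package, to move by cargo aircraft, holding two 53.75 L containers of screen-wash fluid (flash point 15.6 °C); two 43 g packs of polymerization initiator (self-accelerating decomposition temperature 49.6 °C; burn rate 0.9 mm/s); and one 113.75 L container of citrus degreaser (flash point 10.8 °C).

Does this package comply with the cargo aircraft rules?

No

With flash point 15.6 °C (≤ 27 °C), the screen-wash fluid falls in Class 3.
With self-accelerating decomposition temperature 49.6 °C (< 55 °C), the polymerization initiator falls in Class 4.2.
With flash point 10.8 °C (≤ 27 °C), the citrus degreaser falls in Class 3.
Class 3 net quantity: (two 53.75 L containers = 107.5 L) + 113.75 L = 221.25 L.
221.25 L ≤ 250 L (cargo aircraft limit, Class 3) — within limit.
Class 4.2 quantity: two 43 g packs = 86 g.
86 g is within the cargo aircraft limit of 100 g for Class 4.2.
Class 3 and Class 4.2 may not share an outer package.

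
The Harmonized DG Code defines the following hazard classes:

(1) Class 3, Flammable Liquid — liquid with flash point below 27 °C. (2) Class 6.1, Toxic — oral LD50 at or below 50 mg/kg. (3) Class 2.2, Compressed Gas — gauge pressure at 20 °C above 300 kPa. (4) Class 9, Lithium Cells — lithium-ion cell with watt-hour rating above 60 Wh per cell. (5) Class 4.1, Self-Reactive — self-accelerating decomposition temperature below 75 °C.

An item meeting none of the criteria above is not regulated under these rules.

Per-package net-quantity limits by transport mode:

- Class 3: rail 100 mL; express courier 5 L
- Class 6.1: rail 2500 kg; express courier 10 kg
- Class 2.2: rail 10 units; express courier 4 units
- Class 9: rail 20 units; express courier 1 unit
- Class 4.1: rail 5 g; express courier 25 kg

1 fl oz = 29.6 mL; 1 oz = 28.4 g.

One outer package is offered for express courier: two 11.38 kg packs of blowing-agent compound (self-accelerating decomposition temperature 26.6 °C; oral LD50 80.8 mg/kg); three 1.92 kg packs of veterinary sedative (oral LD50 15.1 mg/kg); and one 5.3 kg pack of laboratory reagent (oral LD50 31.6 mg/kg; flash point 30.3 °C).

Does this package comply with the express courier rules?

No

Blowing-agent compound: self-accelerating decomposition temperature 26.6 °C < 75 °C → Class 4.1 (Self-Reactive).
The veterinary sedative has oral LD50 15.1 mg/kg, which is ≤ 50 mg/kg, so it is Class 6.1 (Toxic).
Oral LD50 31.6 mg/kg meets the Class 6.1 criterion (Toxic), so the laboratory reagent is Class 6.1.
Total Class 6.1: (three 1.92 kg packs = 5.76 kg) + 5.3 kg = 11.06 kg.
That exceeds the Class 6.1 express courier limit of 10 kg.
Class 4.1 quantity: two 11.38 kg packs = 22.76 kg.
22.76 kg ≤ 25 kg (express courier limit, Class 4.1) — within limit.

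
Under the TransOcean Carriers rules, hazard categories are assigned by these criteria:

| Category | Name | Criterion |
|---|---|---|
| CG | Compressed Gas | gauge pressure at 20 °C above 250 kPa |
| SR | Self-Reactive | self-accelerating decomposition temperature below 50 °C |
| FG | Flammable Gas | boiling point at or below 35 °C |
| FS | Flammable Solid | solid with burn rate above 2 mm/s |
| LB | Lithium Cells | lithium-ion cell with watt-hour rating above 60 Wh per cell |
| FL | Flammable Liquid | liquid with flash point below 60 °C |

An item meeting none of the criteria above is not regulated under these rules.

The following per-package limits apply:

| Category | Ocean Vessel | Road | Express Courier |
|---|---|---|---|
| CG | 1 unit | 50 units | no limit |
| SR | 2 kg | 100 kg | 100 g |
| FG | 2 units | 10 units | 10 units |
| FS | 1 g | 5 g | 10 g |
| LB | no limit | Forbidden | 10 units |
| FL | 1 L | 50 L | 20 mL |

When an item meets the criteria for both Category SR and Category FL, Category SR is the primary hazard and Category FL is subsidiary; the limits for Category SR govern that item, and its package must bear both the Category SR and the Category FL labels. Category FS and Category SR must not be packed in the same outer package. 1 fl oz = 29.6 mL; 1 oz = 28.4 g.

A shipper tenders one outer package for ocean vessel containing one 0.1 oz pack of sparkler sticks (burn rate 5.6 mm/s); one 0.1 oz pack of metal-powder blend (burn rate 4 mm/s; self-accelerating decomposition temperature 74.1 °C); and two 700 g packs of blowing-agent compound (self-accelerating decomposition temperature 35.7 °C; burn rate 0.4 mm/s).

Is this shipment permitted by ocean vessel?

No

Sparkler sticks: burn rate 5.6 mm/s > 2 mm/s → Category FS (Flammable Solid).
Burn rate 4 mm/s meets the Category FS criterion (Flammable Solid), so the metal-powder blend is Category FS.
Self-accelerating decomposition temperature 35.7 °C meets the Category SR criterion (Self-Reactive), so the blowing-agent compound is Category SR.
Category FS net quantity: (one 0.1 oz pack = 2.84 g) + (one 0.1 oz pack = 2.84 g) = 5.68 g.
5.68 g exceeds the ocean vessel limit of 1 g for Category FS.
Category SR quantity: two 700 g packs = 1.4 kg.
1.4 kg ≤ 2 kg (ocean vessel limit, Category SR) — within limit.
Category FS and Category SR may not share an outer package.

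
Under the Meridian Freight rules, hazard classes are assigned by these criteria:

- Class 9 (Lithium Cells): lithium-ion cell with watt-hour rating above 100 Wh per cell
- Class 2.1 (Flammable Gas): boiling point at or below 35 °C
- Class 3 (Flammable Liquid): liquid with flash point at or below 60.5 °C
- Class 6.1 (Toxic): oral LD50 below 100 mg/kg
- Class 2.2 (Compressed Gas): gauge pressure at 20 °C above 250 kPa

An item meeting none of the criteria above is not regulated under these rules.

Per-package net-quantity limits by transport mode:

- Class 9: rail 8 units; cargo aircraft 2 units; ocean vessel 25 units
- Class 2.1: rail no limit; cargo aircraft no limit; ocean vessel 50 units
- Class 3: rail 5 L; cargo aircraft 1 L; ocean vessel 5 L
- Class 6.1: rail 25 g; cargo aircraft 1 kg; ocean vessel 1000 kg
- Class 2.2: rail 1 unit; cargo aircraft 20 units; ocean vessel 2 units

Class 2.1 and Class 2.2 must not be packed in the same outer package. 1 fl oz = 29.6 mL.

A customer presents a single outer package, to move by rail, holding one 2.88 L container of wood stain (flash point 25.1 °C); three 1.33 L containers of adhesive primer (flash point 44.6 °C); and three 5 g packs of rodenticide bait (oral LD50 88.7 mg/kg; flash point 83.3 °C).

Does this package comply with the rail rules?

With flash point 25.1 °C (≤ 60.5 °C), the wood stain falls in Class 3.
Flash point 44.6 °C meets the Class 3 criterion (Flammable Liquid), so the adhesive primer is Class 3.
With oral LD50 88.7 mg/kg (< 100 mg/kg), the rodenticide bait falls in Class 6.1.
Class 6.1 quantity: three 5 g packs = 15 g.
That is within the Class 6.1 rail limit of 25 g.
Total Class 3: 2.88 L + (three 1.33 L containers = 3.99 L) = 6.87 L.
6.87 L exceeds the rail limit of 5 L for Class 3.
The segregation rule (Class 2.1 with Class 2.2) does not apply to Class 6.1 with Class 3.

No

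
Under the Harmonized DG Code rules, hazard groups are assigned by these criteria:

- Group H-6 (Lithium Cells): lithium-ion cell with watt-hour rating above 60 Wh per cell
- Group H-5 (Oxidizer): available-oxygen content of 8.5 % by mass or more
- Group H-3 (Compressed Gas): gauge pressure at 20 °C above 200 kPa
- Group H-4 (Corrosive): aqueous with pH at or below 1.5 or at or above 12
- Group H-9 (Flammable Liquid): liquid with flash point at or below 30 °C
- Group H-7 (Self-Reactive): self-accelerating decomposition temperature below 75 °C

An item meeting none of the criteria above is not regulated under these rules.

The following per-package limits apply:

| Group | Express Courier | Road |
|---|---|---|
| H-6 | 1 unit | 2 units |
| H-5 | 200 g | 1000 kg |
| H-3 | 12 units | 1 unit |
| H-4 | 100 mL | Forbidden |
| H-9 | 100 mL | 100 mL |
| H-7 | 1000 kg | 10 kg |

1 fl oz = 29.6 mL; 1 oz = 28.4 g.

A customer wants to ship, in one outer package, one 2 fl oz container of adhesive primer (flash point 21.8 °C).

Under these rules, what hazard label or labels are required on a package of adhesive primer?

Flash point 21.8 °C meets the Group H-9 criterion (Flammable Liquid), so the adhesive primer is Group H-9.
Only the Group H-9 label is required.

Group H-9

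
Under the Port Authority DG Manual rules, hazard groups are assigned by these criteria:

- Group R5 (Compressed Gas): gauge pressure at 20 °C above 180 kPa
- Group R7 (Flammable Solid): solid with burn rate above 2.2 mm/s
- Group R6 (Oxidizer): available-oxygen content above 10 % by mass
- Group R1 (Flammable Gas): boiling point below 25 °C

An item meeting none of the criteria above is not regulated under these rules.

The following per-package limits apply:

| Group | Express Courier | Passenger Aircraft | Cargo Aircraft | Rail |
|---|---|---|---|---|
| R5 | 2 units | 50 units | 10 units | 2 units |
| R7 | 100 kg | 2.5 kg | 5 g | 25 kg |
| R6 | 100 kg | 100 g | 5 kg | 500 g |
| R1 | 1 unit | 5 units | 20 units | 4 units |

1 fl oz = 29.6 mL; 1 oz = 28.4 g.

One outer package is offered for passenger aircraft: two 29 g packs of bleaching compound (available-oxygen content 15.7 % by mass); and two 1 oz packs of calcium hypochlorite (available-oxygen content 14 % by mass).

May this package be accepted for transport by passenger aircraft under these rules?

No

With available-oxygen content 15.7 % by mass (> 10 % by mass), the bleaching compound falls in Group R6.
Available-oxygen content 14 % by mass meets the Group R6 criterion (Oxidizer), so the calcium hypochlorite is Group R6.
Total Group R6: (two 29 g packs = 58 g) + (two 1 oz packs = 56.8 g) = 114.8 g.
That exceeds the Group R6 passenger aircraft limit of 100 g.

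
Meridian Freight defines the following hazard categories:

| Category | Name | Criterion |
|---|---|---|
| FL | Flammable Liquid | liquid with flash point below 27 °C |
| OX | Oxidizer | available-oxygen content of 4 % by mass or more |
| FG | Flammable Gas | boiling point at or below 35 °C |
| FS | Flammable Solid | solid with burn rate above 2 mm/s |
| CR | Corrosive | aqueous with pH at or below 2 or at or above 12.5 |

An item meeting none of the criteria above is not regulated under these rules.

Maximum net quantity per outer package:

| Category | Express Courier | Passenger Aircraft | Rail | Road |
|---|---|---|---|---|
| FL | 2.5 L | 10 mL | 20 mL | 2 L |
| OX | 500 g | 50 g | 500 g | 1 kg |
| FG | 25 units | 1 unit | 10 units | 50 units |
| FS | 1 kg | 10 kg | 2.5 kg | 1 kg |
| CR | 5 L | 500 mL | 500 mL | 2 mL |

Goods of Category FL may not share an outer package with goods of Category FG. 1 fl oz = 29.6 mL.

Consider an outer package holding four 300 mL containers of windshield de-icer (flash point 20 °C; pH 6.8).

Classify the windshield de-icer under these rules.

Category FL

With flash point 20 °C (< 27 °C), the windshield de-icer falls in Category FL.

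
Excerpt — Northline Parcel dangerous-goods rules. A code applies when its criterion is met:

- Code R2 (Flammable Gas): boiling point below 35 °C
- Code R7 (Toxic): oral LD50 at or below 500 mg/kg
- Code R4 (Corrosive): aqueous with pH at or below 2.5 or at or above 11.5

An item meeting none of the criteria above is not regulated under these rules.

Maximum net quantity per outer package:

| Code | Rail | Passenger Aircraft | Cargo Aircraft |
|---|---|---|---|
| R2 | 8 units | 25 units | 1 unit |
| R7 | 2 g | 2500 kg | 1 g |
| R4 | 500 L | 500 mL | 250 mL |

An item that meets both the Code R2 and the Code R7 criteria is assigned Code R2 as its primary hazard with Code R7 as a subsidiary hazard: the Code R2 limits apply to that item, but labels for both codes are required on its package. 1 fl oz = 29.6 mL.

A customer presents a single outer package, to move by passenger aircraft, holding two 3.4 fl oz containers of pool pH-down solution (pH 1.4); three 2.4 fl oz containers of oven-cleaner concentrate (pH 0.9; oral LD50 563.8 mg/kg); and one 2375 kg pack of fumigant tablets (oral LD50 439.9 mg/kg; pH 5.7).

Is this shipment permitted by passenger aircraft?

Pool pH-down solution: pH 1.4 ≤ 2.5 → Code R4 (Corrosive).
pH 0.9 meets the Code R4 criterion (Corrosive), so the oven-cleaner concentrate is Code R4.
Oral LD50 439.9 mg/kg meets the Code R7 criterion (Toxic), so the fumigant tablets are Code R7.
Code R7 quantity: 2375 kg.
2375 kg is within the passenger aircraft limit of 2500 kg for Code R7.
Total Code R4: (two 3.4 fl oz containers = 201.28 mL) + (three 2.4 fl oz containers = 213.12 mL) = 414.4 mL.
414.4 mL is within the passenger aircraft limit of 500 mL for Code R4.
Every hazard code is within its passenger aircraft limit and no segregation rule is violated.

Yes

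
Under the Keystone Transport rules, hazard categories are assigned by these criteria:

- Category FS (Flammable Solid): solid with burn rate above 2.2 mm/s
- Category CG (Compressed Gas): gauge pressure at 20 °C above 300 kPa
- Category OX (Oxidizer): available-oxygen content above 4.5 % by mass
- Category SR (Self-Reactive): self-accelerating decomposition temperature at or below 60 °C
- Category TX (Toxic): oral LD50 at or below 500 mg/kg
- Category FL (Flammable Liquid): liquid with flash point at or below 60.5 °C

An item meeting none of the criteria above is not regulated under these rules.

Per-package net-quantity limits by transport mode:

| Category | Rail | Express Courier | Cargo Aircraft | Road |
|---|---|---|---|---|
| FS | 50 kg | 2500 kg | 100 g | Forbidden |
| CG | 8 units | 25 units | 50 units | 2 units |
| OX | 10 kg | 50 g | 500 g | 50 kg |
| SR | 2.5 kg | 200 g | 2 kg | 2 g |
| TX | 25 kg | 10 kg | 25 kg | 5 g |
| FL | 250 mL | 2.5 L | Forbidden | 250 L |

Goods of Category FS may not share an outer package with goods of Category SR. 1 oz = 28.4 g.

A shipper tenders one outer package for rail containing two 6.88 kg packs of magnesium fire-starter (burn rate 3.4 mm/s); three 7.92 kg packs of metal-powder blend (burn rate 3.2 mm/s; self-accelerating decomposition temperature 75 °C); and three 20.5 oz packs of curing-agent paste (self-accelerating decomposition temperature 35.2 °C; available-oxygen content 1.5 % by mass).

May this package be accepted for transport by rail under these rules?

The magnesium fire-starter has burn rate 3.4 mm/s, which is > 2.2 mm/s, so it is Category FS (Flammable Solid).
With burn rate 3.2 mm/s (> 2.2 mm/s), the metal-powder blend falls in Category FS.
Curing-agent paste: self-accelerating decomposition temperature 35.2 °C ≤ 60 °C → Category SR (Self-Reactive).
Category FS net quantity: (two 6.88 kg packs = 13.76 kg) + (three 7.92 kg packs = 23.76 kg) = 37.52 kg.
37.52 kg ≤ 50 kg (rail limit, Category FS) — within limit.
Category SR quantity: three 20.5 oz packs = 1746.6 g.
That is within the Category SR rail limit of 2.5 kg.
Category FS and Category SR may not share an outer package.

No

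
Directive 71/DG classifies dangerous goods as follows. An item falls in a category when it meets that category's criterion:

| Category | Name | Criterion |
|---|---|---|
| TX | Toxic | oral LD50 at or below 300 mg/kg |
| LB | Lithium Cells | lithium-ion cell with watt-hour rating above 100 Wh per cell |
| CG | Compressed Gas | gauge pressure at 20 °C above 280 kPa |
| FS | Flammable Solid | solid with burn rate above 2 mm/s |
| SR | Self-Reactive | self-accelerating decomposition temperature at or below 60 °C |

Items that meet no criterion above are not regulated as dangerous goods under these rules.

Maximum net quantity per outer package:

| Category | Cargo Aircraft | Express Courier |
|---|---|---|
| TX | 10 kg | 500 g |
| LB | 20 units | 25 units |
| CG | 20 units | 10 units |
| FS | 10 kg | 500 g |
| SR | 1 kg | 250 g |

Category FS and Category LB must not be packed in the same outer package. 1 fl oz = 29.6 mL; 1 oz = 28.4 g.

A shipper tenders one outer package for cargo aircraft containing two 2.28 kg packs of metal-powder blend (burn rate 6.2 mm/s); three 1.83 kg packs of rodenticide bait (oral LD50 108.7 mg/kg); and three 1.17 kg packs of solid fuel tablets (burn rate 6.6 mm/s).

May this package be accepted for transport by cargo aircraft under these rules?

Yes

The metal-powder blend has burn rate 6.2 mm/s, which is > 2 mm/s, so it is Category FS (Flammable Solid).
With oral LD50 108.7 mg/kg (≤ 300 mg/kg), the rodenticide bait falls in Category TX.
With burn rate 6.6 mm/s (> 2 mm/s), the solid fuel tablets fall in Category FS.
Total Category FS: (two 2.28 kg packs = 4.56 kg) + (three 1.17 kg packs = 3.51 kg) = 8.07 kg.
8.07 kg ≤ 10 kg (cargo aircraft limit, Category FS) — within limit.
Category TX quantity: three 1.83 kg packs = 5.49 kg.
5.49 kg is within the cargo aircraft limit of 10 kg for Category TX.
The segregation rule (Category FS with Category LB) does not apply to Category FS with Category TX.
Every hazard category is within its cargo aircraft limit and no segregation rule is violated.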